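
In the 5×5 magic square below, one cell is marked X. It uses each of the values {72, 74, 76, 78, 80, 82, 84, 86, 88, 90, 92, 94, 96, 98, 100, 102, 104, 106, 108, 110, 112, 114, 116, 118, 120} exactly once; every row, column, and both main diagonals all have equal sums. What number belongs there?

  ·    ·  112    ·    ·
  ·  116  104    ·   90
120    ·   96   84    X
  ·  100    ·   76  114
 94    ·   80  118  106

The 25 entries sum to 2400, so each line sums to 2400/5 = 480.
Row 5 needs 480; the known cells sum to 398, so (5,2) = 82.
Column 3: 112 + 104 + 96 + 80 + ? = 480, so (4,3) = 88.
Using main diagonal: 116 + 96 + 76 + 106 + ? → (1,1) = 480 − 394 = 86.
The remaining cell in row 4 is (4,1) = 480 − 378 = 102.
Column 1: 86 + 120 + 102 + 94 + ? = 480, so (2,1) = 78.
Row 2: 78 + 116 + 104 + 90 + ? = 480, so (2,4) = 92.
Using column 4: 92 + 84 + 76 + 118 + ? → (1,4) = 480 − 370 = 110.
The remaining cell in anti-diagonal is (1,5) = 480 − 382 = 98.
From row 1, 480 − (86 + 112 + 110 + 98) gives (1,2) = 74.
Column 2 needs 480; the known cells sum to 372, so (3,2) = 108.
Column 5 needs 480; the known cells sum to 408, so (3,5) = 72.

72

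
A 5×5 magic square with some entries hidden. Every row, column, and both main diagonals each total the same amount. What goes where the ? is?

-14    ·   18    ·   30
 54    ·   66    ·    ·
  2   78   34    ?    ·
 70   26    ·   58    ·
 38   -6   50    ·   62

Column 1 is complete and sums to 150; that is the magic constant.
The remaining cell in row 5 is (5,4) = 150 − 144 = 6.
The remaining cell in column 3 is (4,3) = 150 − 168 = -18.
From main diagonal, 150 − (-14 + 34 + 58 + 62) gives (2,2) = 10.
Using anti-diagonal: 30 + 34 + 26 + 38 + ? → (2,4) = 150 − 128 = 22.
Row 2 must total 150; the given cells sum to 152, so (2,5) = -2.
Row 4 must total 150; the given cells sum to 136, so (4,5) = 14.
Using column 2: 10 + 78 + 26 + (-6) + ? → (1,2) = 150 − 108 = 42.
Using column 5: 30 + (-2) + 14 + 62 + ? → (3,5) = 150 − 104 = 46.
Row 1 needs 150; the known cells sum to 76, so (1,4) = 74.
The remaining cell in row 3 is (3,4) = 150 − 160 = -10.

-10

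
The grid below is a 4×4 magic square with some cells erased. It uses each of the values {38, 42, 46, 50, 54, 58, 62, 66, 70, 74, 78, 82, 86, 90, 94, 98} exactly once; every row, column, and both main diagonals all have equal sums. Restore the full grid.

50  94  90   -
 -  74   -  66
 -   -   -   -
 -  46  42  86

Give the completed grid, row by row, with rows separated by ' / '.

50 94 90 38 / 54 74 78 66 / 70 58 62 82 / 98 46 42 86

The 16 entries sum to 1088, so each line sums to 1088/4 = 272.
Row 1 needs 272; the known cells sum to 234, so (1,4) = 38.
Row 4 must total 272; the given cells sum to 174, so (4,1) = 98.
The remaining cell in column 2 is (3,2) = 272 − 214 = 58.
Column 4 needs 272; the known cells sum to 190, so (3,4) = 82.
From main diagonal, 272 − (50 + 74 + 86) gives (3,3) = 62.
Anti-diagonal: 38 + 58 + 98 + ? = 272, so (2,3) = 78.
From row 2, 272 − (74 + 78 + 66) gives (2,1) = 54.
Row 3 must total 272; the given cells sum to 202, so (3,1) = 70.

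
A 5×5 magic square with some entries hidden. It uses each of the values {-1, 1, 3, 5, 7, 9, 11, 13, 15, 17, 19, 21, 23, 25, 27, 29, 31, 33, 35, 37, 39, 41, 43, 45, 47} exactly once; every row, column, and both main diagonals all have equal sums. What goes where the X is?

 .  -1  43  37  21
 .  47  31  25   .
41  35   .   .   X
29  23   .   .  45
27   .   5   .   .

7

The 25 entries sum to 575, so each line sums to 575/5 = 115.
Using row 1: -1 + 43 + 37 + 21 + ? → (1,1) = 115 − 100 = 15.
From column 1, 115 − (15 + 41 + 29 + 27) gives (2,1) = 3.
Column 2 needs 115; the known cells sum to 104, so (5,2) = 11.
Anti-diagonal must total 115; the given cells sum to 96, so (3,3) = 19.
From row 2, 115 − (3 + 47 + 31 + 25) gives (2,5) = 9.
The remaining cell in column 3 is (4,3) = 115 − 98 = 17.
Row 4 must total 115; the given cells sum to 114, so (4,4) = 1.
Main diagonal must total 115; the given cells sum to 82, so (5,5) = 33.
The remaining cell in row 5 is (5,4) = 115 − 76 = 39.
Column 4 must total 115; the given cells sum to 102, so (3,4) = 13.
Using column 5: 21 + 9 + 45 + 33 + ? → (3,5) = 115 − 108 = 7.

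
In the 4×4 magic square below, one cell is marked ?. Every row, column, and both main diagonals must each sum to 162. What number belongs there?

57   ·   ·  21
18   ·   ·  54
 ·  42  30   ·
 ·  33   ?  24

45

Using column 4: 21 + 54 + 24 + ? → (3,4) = 162 − 99 = 63.
Using main diagonal: 57 + 30 + 24 + ? → (2,2) = 162 − 111 = 51.
Using row 2: 18 + 51 + 54 + ? → (2,3) = 162 − 123 = 39.
From row 3, 162 − (42 + 30 + 63) gives (3,1) = 27.
The remaining cell in column 1 is (4,1) = 162 − 102 = 60.
Column 2 needs 162; the known cells sum to 126, so (1,2) = 36.
The remaining cell in row 1 is (1,3) = 162 − 114 = 48.
The remaining cell in row 4 is (4,3) = 162 − 117 = 45.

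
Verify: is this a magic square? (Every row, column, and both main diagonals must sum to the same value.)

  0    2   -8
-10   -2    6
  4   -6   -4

Yes

Row 1: 0 + 2 + (-8) = -6.
Row 2: -10 + (-2) + 6 = -6.
Row 3: 4 + (-6) + (-4) = -6.
Column 1: 0 + (-10) + 4 = -6.
Column 2: 2 + (-2) + (-6) = -6.
Column 3: -8 + 6 + (-4) = -6.
Main diagonal: 0 + (-2) + (-4) = -6.
Anti-diagonal: -8 + (-2) + 4 = -6.
All lines sum to -6.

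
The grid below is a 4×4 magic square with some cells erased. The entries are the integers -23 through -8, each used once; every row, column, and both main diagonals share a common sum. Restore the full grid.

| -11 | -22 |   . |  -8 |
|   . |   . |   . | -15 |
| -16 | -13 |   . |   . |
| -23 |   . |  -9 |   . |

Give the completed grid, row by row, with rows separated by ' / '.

The entries are -23 through -8, which sum to -248, so each line sums to -248/4 = -62.
Row 1 needs -62; the known cells sum to -41, so (1,3) = -21.
The remaining cell in column 1 is (2,1) = -62 − (-50) = -12.
The remaining cell in anti-diagonal is (2,3) = -62 − (-44) = -18.
From row 2, -62 − (-12 + (-18) + (-15)) gives (2,2) = -17.
Column 2 needs -62; the known cells sum to -52, so (4,2) = -10.
Column 3 needs -62; the known cells sum to -48, so (3,3) = -14.
Main diagonal must total -62; the given cells sum to -42, so (4,4) = -20.
Row 3 must total -62; the given cells sum to -43, so (3,4) = -19.

-11 -22 -21 -8 / -12 -17 -18 -15 / -16 -13 -14 -19 / -23 -10 -9 -20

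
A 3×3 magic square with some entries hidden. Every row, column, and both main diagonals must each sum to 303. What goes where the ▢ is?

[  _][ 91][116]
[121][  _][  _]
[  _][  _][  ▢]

106

The remaining cell in row 1 is (1,1) = 303 − 207 = 96.
From column 1, 303 − (96 + 121) gives (3,1) = 86.
Anti-diagonal needs 303; the known cells sum to 202, so (2,2) = 101.
From row 2, 303 − (121 + 101) gives (2,3) = 81.
Using column 2: 91 + 101 + ? → (3,2) = 303 − 192 = 111.
From column 3, 303 − (116 + 81) gives (3,3) = 106.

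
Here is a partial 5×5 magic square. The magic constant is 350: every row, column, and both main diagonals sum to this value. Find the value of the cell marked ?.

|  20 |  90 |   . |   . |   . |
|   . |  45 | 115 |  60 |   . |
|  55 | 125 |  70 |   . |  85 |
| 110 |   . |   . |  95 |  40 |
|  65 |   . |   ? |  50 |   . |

From row 3, 350 − (55 + 125 + 70 + 85) gives (3,4) = 15.
Column 1 must total 350; the given cells sum to 250, so (2,1) = 100.
Using column 4: 60 + 15 + 95 + 50 + ? → (1,4) = 350 − 220 = 130.
The remaining cell in main diagonal is (5,5) = 350 − 230 = 120.
Using row 2: 100 + 45 + 115 + 60 + ? → (2,5) = 350 − 320 = 30.
From column 5, 350 − (30 + 85 + 40 + 120) gives (1,5) = 75.
From anti-diagonal, 350 − (75 + 60 + 70 + 65) gives (4,2) = 80.
Row 1: 20 + 90 + 130 + 75 + ? = 350, so (1,3) = 35.
Row 4: 110 + 80 + 95 + 40 + ? = 350, so (4,3) = 25.
From column 2, 350 − (90 + 45 + 125 + 80) gives (5,2) = 10.
Column 3 needs 350; the known cells sum to 245, so (5,3) = 105.

105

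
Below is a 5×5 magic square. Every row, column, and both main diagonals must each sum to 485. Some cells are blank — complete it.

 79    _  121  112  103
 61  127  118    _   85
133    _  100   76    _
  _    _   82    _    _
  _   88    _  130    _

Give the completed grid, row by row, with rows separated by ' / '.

Row 1 needs 485; the known cells sum to 415, so (1,2) = 70.
Row 2 needs 485; the known cells sum to 391, so (2,4) = 94.
From column 3, 485 − (121 + 118 + 100 + 82) gives (5,3) = 64.
Column 4 must total 485; the given cells sum to 412, so (4,4) = 73.
Main diagonal needs 485; the known cells sum to 379, so (5,5) = 106.
From row 5, 485 − (88 + 64 + 130 + 106) gives (5,1) = 97.
Column 1 must total 485; the given cells sum to 370, so (4,1) = 115.
The remaining cell in anti-diagonal is (4,2) = 485 − 394 = 91.
The remaining cell in row 4 is (4,5) = 485 − 361 = 124.
Column 2 must total 485; the given cells sum to 376, so (3,2) = 109.
From column 5, 485 − (103 + 85 + 124 + 106) gives (3,5) = 67.

79 70 121 112 103 / 61 127 118 94 85 / 133 109 100 76 67 / 115 91 82 73 124 / 97 88 64 130 106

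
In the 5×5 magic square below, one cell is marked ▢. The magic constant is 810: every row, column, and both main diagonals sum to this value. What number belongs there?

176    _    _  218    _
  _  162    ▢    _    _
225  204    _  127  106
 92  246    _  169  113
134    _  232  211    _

The remaining cell in row 3 is (3,3) = 810 − 662 = 148.
The remaining cell in row 4 is (4,3) = 810 − 620 = 190.
From column 1, 810 − (176 + 225 + 92 + 134) gives (2,1) = 183.
Using column 4: 218 + 127 + 169 + 211 + ? → (2,4) = 810 − 725 = 85.
Main diagonal needs 810; the known cells sum to 655, so (5,5) = 155.
Anti-diagonal needs 810; the known cells sum to 613, so (1,5) = 197.
Row 5: 134 + 232 + 211 + 155 + ? = 810, so (5,2) = 78.
Column 2 must total 810; the given cells sum to 690, so (1,2) = 120.
Using column 5: 197 + 106 + 113 + 155 + ? → (2,5) = 810 − 571 = 239.
Using row 1: 176 + 120 + 218 + 197 + ? → (1,3) = 810 − 711 = 99.
The remaining cell in row 2 is (2,3) = 810 − 669 = 141.

141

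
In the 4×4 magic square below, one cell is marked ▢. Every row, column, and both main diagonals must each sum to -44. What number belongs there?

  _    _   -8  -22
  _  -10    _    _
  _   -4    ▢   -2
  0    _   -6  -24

-12

Row 4 needs -44; the known cells sum to -30, so (4,2) = -14.
The remaining cell in column 2 is (1,2) = -44 − (-28) = -16.
From column 4, -44 − (-22 + (-2) + (-24)) gives (2,4) = 4.
The remaining cell in anti-diagonal is (2,3) = -44 − (-26) = -18.
Row 1 must total -44; the given cells sum to -46, so (1,1) = 2.
Row 2 needs -44; the known cells sum to -24, so (2,1) = -20.
Column 1 needs -44; the known cells sum to -18, so (3,1) = -26.
The remaining cell in column 3 is (3,3) = -44 − (-32) = -12.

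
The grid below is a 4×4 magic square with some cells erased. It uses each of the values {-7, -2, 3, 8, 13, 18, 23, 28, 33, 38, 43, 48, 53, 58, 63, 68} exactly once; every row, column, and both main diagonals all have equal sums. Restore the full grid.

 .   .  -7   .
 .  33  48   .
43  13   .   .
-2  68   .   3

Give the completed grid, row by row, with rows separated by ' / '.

The 16 entries sum to 488, so each line sums to 488/4 = 122.
The remaining cell in row 4 is (4,3) = 122 − 69 = 53.
Using column 2: 33 + 13 + 68 + ? → (1,2) = 122 − 114 = 8.
Column 3 must total 122; the given cells sum to 94, so (3,3) = 28.
Main diagonal needs 122; the known cells sum to 64, so (1,1) = 58.
Anti-diagonal: 48 + 13 + (-2) + ? = 122, so (1,4) = 63.
From row 3, 122 − (43 + 13 + 28) gives (3,4) = 38.
Column 1 needs 122; the known cells sum to 99, so (2,1) = 23.
Using column 4: 63 + 38 + 3 + ? → (2,4) = 122 − 104 = 18.

58 8 -7 63 / 23 33 48 18 / 43 13 28 38 / -2 68 53 3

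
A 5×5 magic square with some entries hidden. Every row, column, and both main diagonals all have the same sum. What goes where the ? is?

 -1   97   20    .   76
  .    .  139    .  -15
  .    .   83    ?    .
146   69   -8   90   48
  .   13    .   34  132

6

Row 4 is complete and sums to 345; that is the magic constant.
Row 1: -1 + 97 + 20 + 76 + ? = 345, so (1,4) = 153.
Using column 3: 20 + 139 + 83 + (-8) + ? → (5,3) = 345 − 234 = 111.
Column 5 needs 345; the known cells sum to 241, so (3,5) = 104.
Main diagonal needs 345; the known cells sum to 304, so (2,2) = 41.
The remaining cell in row 5 is (5,1) = 345 − 290 = 55.
From column 2, 345 − (97 + 41 + 69 + 13) gives (3,2) = 125.
The remaining cell in anti-diagonal is (2,4) = 345 − 283 = 62.
From row 2, 345 − (41 + 139 + 62 + (-15)) gives (2,1) = 118.
Column 1: -1 + 118 + 146 + 55 + ? = 345, so (3,1) = 27.
The remaining cell in column 4 is (3,4) = 345 − 339 = 6.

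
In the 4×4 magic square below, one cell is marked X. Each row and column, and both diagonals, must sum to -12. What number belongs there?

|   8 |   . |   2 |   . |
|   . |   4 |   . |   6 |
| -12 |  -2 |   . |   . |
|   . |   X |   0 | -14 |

-8

From main diagonal, -12 − (8 + 4 + (-14)) gives (3,3) = -10.
From row 3, -12 − (-12 + (-2) + (-10)) gives (3,4) = 12.
Column 3 needs -12; the known cells sum to -8, so (2,3) = -4.
Using column 4: 6 + 12 + (-14) + ? → (1,4) = -12 − 4 = -16.
Using anti-diagonal: -16 + (-4) + (-2) + ? → (4,1) = -12 − (-22) = 10.
Row 1 must total -12; the given cells sum to -6, so (1,2) = -6.
Using row 2: 4 + (-4) + 6 + ? → (2,1) = -12 − 6 = -18.
Using row 4: 10 + 0 + (-14) + ? → (4,2) = -12 − (-4) = -8.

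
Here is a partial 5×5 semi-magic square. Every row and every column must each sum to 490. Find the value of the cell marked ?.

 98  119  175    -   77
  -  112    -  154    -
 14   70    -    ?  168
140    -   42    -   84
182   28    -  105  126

147

From row 1, 490 − (98 + 119 + 175 + 77) gives (1,4) = 21.
Using row 5: 182 + 28 + 105 + 126 + ? → (5,3) = 490 − 441 = 49.
Column 1 must total 490; the given cells sum to 434, so (2,1) = 56.
Column 2 must total 490; the given cells sum to 329, so (4,2) = 161.
Column 5: 77 + 168 + 84 + 126 + ? = 490, so (2,5) = 35.
Row 2 needs 490; the known cells sum to 357, so (2,3) = 133.
The remaining cell in row 4 is (4,4) = 490 − 427 = 63.
Using column 3: 175 + 133 + 42 + 49 + ? → (3,3) = 490 − 399 = 91.
Column 4 must total 490; the given cells sum to 343, so (3,4) = 147.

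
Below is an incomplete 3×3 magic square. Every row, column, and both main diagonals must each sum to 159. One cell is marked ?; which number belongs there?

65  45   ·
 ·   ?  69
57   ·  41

53

Using row 1: 65 + 45 + ? → (1,3) = 159 − 110 = 49.
Using row 3: 57 + 41 + ? → (3,2) = 159 − 98 = 61.
Column 1 must total 159; the given cells sum to 122, so (2,1) = 37.
Column 2 must total 159; the given cells sum to 106, so (2,2) = 53.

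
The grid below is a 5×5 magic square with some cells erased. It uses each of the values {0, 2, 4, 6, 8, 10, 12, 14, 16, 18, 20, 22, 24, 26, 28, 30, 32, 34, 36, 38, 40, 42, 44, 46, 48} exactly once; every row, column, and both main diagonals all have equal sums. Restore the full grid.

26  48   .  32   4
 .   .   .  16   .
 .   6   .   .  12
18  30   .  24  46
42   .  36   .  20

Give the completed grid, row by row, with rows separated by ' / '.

The 25 entries sum to 600, so each line sums to 600/5 = 120.
Row 1 needs 120; the known cells sum to 110, so (1,3) = 10.
Row 4 must total 120; the given cells sum to 118, so (4,3) = 2.
Column 5 needs 120; the known cells sum to 82, so (2,5) = 38.
Anti-diagonal must total 120; the given cells sum to 92, so (3,3) = 28.
Using column 3: 10 + 28 + 2 + 36 + ? → (2,3) = 120 − 76 = 44.
From main diagonal, 120 − (26 + 28 + 24 + 20) gives (2,2) = 22.
Using row 2: 22 + 44 + 16 + 38 + ? → (2,1) = 120 − 120 = 0.
Using column 1: 26 + 0 + 18 + 42 + ? → (3,1) = 120 − 86 = 34.
Column 2 must total 120; the given cells sum to 106, so (5,2) = 14.
The remaining cell in row 3 is (3,4) = 120 − 80 = 40.
Row 5: 42 + 14 + 36 + 20 + ? = 120, so (5,4) = 8.

26 48 10 32 4 / 0 22 44 16 38 / 34 6 28 40 12 / 18 30 2 24 46 / 42 14 36 8 20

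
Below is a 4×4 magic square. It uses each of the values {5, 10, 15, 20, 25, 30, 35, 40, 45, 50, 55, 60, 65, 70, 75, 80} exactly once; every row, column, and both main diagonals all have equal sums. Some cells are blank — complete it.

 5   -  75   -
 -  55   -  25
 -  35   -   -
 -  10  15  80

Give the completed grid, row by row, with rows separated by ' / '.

5 70 75 20 / 40 55 50 25 / 60 35 30 45 / 65 10 15 80

The 16 entries sum to 680, so each line sums to 680/4 = 170.
From row 4, 170 − (10 + 15 + 80) gives (4,1) = 65.
From column 2, 170 − (55 + 35 + 10) gives (1,2) = 70.
From main diagonal, 170 − (5 + 55 + 80) gives (3,3) = 30.
Using row 1: 5 + 70 + 75 + ? → (1,4) = 170 − 150 = 20.
Column 3 must total 170; the given cells sum to 120, so (2,3) = 50.
The remaining cell in column 4 is (3,4) = 170 − 125 = 45.
Row 2 must total 170; the given cells sum to 130, so (2,1) = 40.
From row 3, 170 − (35 + 30 + 45) gives (3,1) = 60.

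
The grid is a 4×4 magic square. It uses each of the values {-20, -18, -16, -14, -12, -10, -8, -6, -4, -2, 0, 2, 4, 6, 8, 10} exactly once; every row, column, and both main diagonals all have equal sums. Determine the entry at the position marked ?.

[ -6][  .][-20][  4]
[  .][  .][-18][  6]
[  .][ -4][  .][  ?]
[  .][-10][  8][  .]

-14

The 16 entries sum to -80, so each line sums to -80/4 = -20.
Row 1 needs -20; the known cells sum to -22, so (1,2) = 2.
The remaining cell in column 2 is (2,2) = -20 − (-12) = -8.
Column 3: -20 + (-18) + 8 + ? = -20, so (3,3) = 10.
Main diagonal needs -20; the known cells sum to -4, so (4,4) = -16.
Using anti-diagonal: 4 + (-18) + (-4) + ? → (4,1) = -20 − (-18) = -2.
Row 2 must total -20; the given cells sum to -20, so (2,1) = 0.
The remaining cell in column 1 is (3,1) = -20 − (-8) = -12.
Using column 4: 4 + 6 + (-16) + ? → (3,4) = -20 − (-6) = -14.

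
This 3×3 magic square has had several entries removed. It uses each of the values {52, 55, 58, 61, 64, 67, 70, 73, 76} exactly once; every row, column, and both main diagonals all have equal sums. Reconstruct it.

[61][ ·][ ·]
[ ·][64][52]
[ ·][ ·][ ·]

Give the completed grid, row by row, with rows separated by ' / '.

The 9 entries sum to 576, so each line sums to 576/3 = 192.
Row 2 needs 192; the known cells sum to 116, so (2,1) = 76.
Column 1 needs 192; the known cells sum to 137, so (3,1) = 55.
Main diagonal: 61 + 64 + ? = 192, so (3,3) = 67.
Anti-diagonal must total 192; the given cells sum to 119, so (1,3) = 73.
From row 1, 192 − (61 + 73) gives (1,2) = 58.
Using row 3: 55 + 67 + ? → (3,2) = 192 − 122 = 70.

61 58 73 / 76 64 52 / 55 70 67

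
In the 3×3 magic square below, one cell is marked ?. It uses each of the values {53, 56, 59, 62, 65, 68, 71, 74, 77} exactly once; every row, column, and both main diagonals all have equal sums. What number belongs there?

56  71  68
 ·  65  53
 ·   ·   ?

74

The 9 entries sum to 585, so each line sums to 585/3 = 195.
Row 2: 65 + 53 + ? = 195, so (2,1) = 77.
Column 1: 56 + 77 + ? = 195, so (3,1) = 62.
Using column 2: 71 + 65 + ? → (3,2) = 195 − 136 = 59.
Column 3 needs 195; the known cells sum to 121, so (3,3) = 74.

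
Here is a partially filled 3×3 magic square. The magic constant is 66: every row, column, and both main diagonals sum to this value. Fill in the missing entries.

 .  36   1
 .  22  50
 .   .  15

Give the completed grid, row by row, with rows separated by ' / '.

Row 1: 36 + 1 + ? = 66, so (1,1) = 29.
Row 2 needs 66; the known cells sum to 72, so (2,1) = -6.
The remaining cell in column 1 is (3,1) = 66 − 23 = 43.
The remaining cell in column 2 is (3,2) = 66 − 58 = 8.

29 36 1 / -6 22 50 / 43 8 15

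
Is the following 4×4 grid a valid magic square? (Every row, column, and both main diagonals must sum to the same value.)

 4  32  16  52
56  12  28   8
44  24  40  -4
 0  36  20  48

Row 1: 4 + 32 + 16 + 52 = 104.
Row 2: 56 + 12 + 28 + 8 = 104.
Row 3: 44 + 24 + 40 + (-4) = 104.
Row 4: 0 + 36 + 20 + 48 = 104.
Column 1: 4 + 56 + 44 + 0 = 104.
Column 2: 32 + 12 + 24 + 36 = 104.
Column 3: 16 + 28 + 40 + 20 = 104.
Column 4: 52 + 8 + (-4) + 48 = 104.
Main diagonal: 4 + 12 + 40 + 48 = 104.
Anti-diagonal: 52 + 28 + 24 + 0 = 104.
All lines sum to 104.

Yes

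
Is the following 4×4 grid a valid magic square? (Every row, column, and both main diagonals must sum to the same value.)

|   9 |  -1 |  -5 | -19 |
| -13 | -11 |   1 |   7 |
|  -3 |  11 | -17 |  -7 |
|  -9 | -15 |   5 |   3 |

Yes

Row 1: 9 + (-1) + (-5) + (-19) = -16.
Row 2: -13 + (-11) + 1 + 7 = -16.
Row 3: -3 + 11 + (-17) + (-7) = -16.
Row 4: -9 + (-15) + 5 + 3 = -16.
Column 1: 9 + (-13) + (-3) + (-9) = -16.
Column 2: -1 + (-11) + 11 + (-15) = -16.
Column 3: -5 + 1 + (-17) + 5 = -16.
Column 4: -19 + 7 + (-7) + 3 = -16.
Main diagonal: 9 + (-11) + (-17) + 3 = -16.
Anti-diagonal: -19 + 1 + 11 + (-9) = -16.
All lines sum to -16.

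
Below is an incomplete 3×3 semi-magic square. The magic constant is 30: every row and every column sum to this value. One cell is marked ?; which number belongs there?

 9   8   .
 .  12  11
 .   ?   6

Row 1 needs 30; the known cells sum to 17, so (1,3) = 13.
The remaining cell in row 2 is (2,1) = 30 − 23 = 7.
From column 1, 30 − (9 + 7) gives (3,1) = 14.
From column 2, 30 − (8 + 12) gives (3,2) = 10.

10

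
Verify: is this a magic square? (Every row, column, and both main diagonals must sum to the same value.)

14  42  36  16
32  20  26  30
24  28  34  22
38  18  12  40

Yes

Row 1: 14 + 42 + 36 + 16 = 108.
Row 2: 32 + 20 + 26 + 30 = 108.
Row 3: 24 + 28 + 34 + 22 = 108.
Row 4: 38 + 18 + 12 + 40 = 108.
Column 1: 14 + 32 + 24 + 38 = 108.
Column 2: 42 + 20 + 28 + 18 = 108.
Column 3: 36 + 26 + 34 + 12 = 108.
Column 4: 16 + 30 + 22 + 40 = 108.
Main diagonal: 14 + 20 + 34 + 40 = 108.
Anti-diagonal: 16 + 26 + 28 + 38 = 108.
All lines sum to 108.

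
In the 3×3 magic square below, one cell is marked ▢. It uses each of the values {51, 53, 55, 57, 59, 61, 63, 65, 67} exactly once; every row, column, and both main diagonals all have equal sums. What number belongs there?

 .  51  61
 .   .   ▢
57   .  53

The 9 entries sum to 531, so each line sums to 531/3 = 177.
Row 1: 51 + 61 + ? = 177, so (1,1) = 65.
From row 3, 177 − (57 + 53) gives (3,2) = 67.
The remaining cell in column 1 is (2,1) = 177 − 122 = 55.
Using column 2: 51 + 67 + ? → (2,2) = 177 − 118 = 59.
Column 3 needs 177; the known cells sum to 114, so (2,3) = 63.

63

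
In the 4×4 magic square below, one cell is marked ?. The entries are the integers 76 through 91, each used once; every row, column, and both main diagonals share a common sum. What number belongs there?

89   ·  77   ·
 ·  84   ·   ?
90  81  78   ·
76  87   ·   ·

80

The entries are 76 through 91, which sum to 1336, so each line sums to 1336/4 = 334.
The remaining cell in row 3 is (3,4) = 334 − 249 = 85.
Column 1: 89 + 90 + 76 + ? = 334, so (2,1) = 79.
The remaining cell in column 2 is (1,2) = 334 − 252 = 82.
Main diagonal must total 334; the given cells sum to 251, so (4,4) = 83.
Row 1 must total 334; the given cells sum to 248, so (1,4) = 86.
Row 4 must total 334; the given cells sum to 246, so (4,3) = 88.
Using column 3: 77 + 78 + 88 + ? → (2,3) = 334 − 243 = 91.
Column 4: 86 + 85 + 83 + ? = 334, so (2,4) = 80.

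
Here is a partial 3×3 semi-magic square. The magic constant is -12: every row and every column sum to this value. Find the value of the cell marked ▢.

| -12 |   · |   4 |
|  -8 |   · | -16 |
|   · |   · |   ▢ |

The remaining cell in row 1 is (1,2) = -12 − (-8) = -4.
Using row 2: -8 + (-16) + ? → (2,2) = -12 − (-24) = 12.
Column 1 needs -12; the known cells sum to -20, so (3,1) = 8.
From column 2, -12 − (-4 + 12) gives (3,2) = -20.
Using column 3: 4 + (-16) + ? → (3,3) = -12 − (-12) = 0.

0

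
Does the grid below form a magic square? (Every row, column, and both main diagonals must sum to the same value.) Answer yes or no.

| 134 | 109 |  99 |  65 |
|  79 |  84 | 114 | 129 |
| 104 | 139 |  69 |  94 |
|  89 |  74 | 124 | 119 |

No — anti-diagonal sums to 407 but row 2 sums to 406.

Row 1: 134 + 109 + 99 + 65 = 407.
Row 2: 79 + 84 + 114 + 129 = 406.
Row 3: 104 + 139 + 69 + 94 = 406.
Row 4: 89 + 74 + 124 + 119 = 406.
Column 1: 134 + 79 + 104 + 89 = 406.
Column 2: 109 + 84 + 139 + 74 = 406.
Column 3: 99 + 114 + 69 + 124 = 406.
Column 4: 65 + 129 + 94 + 119 = 407.
Main diagonal: 134 + 84 + 69 + 119 = 406.
Anti-diagonal: 65 + 114 + 139 + 89 = 407.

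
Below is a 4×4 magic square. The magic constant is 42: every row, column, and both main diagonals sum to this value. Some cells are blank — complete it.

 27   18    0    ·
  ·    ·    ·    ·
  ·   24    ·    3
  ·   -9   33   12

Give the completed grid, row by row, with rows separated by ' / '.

Row 1 needs 42; the known cells sum to 45, so (1,4) = -3.
Row 4: -9 + 33 + 12 + ? = 42, so (4,1) = 6.
Column 2 needs 42; the known cells sum to 33, so (2,2) = 9.
The remaining cell in column 4 is (2,4) = 42 − 12 = 30.
Using main diagonal: 27 + 9 + 12 + ? → (3,3) = 42 − 48 = -6.
The remaining cell in anti-diagonal is (2,3) = 42 − 27 = 15.
The remaining cell in row 2 is (2,1) = 42 − 54 = -12.
Row 3 needs 42; the known cells sum to 21, so (3,1) = 21.

27 18 0 -3 / -12 9 15 30 / 21 24 -6 3 / 6 -9 33 12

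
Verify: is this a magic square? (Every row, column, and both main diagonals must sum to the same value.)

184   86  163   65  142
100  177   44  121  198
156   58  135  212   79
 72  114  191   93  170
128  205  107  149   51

Yes

Row 1: 184 + 86 + 163 + 65 + 142 = 640.
Row 2: 100 + 177 + 44 + 121 + 198 = 640.
Row 3: 156 + 58 + 135 + 212 + 79 = 640.
Row 4: 72 + 114 + 191 + 93 + 170 = 640.
Row 5: 128 + 205 + 107 + 149 + 51 = 640.
Column 1: 184 + 100 + 156 + 72 + 128 = 640.
Column 2: 86 + 177 + 58 + 114 + 205 = 640.
Column 3: 163 + 44 + 135 + 191 + 107 = 640.
Column 4: 65 + 121 + 212 + 93 + 149 = 640.
Column 5: 142 + 198 + 79 + 170 + 51 = 640.
Main diagonal: 184 + 177 + 135 + 93 + 51 = 640.
Anti-diagonal: 142 + 121 + 135 + 114 + 128 = 640.
All lines sum to 640.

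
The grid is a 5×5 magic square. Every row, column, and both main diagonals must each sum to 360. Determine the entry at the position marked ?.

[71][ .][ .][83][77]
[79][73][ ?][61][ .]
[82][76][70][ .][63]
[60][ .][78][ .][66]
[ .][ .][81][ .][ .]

67

The remaining cell in row 3 is (3,4) = 360 − 291 = 69.
Column 1 needs 360; the known cells sum to 292, so (5,1) = 68.
Anti-diagonal: 77 + 61 + 70 + 68 + ? = 360, so (4,2) = 84.
From row 4, 360 − (60 + 84 + 78 + 66) gives (4,4) = 72.
Column 4 needs 360; the known cells sum to 285, so (5,4) = 75.
Main diagonal: 71 + 73 + 70 + 72 + ? = 360, so (5,5) = 74.
Row 5: 68 + 81 + 75 + 74 + ? = 360, so (5,2) = 62.
Column 2 must total 360; the given cells sum to 295, so (1,2) = 65.
From column 5, 360 − (77 + 63 + 66 + 74) gives (2,5) = 80.
Row 1: 71 + 65 + 83 + 77 + ? = 360, so (1,3) = 64.
From row 2, 360 − (79 + 73 + 61 + 80) gives (2,3) = 67.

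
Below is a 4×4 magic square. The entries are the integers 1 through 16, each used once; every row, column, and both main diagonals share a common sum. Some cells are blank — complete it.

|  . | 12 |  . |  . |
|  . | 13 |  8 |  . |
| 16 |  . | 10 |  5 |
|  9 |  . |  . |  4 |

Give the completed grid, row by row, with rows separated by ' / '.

The entries are 1 through 16, which sum to 136, so each line sums to 136/4 = 34.
Row 3: 16 + 10 + 5 + ? = 34, so (3,2) = 3.
Column 2: 12 + 13 + 3 + ? = 34, so (4,2) = 6.
The remaining cell in main diagonal is (1,1) = 34 − 27 = 7.
Anti-diagonal must total 34; the given cells sum to 20, so (1,4) = 14.
From row 1, 34 − (7 + 12 + 14) gives (1,3) = 1.
Row 4: 9 + 6 + 4 + ? = 34, so (4,3) = 15.
Using column 1: 7 + 16 + 9 + ? → (2,1) = 34 − 32 = 2.
Using column 4: 14 + 5 + 4 + ? → (2,4) = 34 − 23 = 11.

7 12 1 14 / 2 13 8 11 / 16 3 10 5 / 9 6 15 4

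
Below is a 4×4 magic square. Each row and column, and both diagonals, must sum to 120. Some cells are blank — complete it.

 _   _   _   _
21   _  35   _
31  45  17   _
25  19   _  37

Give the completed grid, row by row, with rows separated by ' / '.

43 33 29 15 / 21 23 35 41 / 31 45 17 27 / 25 19 39 37

Row 3: 31 + 45 + 17 + ? = 120, so (3,4) = 27.
Using row 4: 25 + 19 + 37 + ? → (4,3) = 120 − 81 = 39.
Column 1 needs 120; the known cells sum to 77, so (1,1) = 43.
Column 3 needs 120; the known cells sum to 91, so (1,3) = 29.
From main diagonal, 120 − (43 + 17 + 37) gives (2,2) = 23.
The remaining cell in anti-diagonal is (1,4) = 120 − 105 = 15.
Row 1: 43 + 29 + 15 + ? = 120, so (1,2) = 33.
From row 2, 120 − (21 + 23 + 35) gives (2,4) = 41.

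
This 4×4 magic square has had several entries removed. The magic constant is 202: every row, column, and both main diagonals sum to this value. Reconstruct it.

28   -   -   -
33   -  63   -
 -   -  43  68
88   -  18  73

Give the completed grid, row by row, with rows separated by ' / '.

Using row 4: 88 + 18 + 73 + ? → (4,2) = 202 − 179 = 23.
Column 1: 28 + 33 + 88 + ? = 202, so (3,1) = 53.
Column 3 must total 202; the given cells sum to 124, so (1,3) = 78.
Main diagonal: 28 + 43 + 73 + ? = 202, so (2,2) = 58.
Row 2 must total 202; the given cells sum to 154, so (2,4) = 48.
The remaining cell in row 3 is (3,2) = 202 − 164 = 38.
Using column 2: 58 + 38 + 23 + ? → (1,2) = 202 − 119 = 83.
The remaining cell in column 4 is (1,4) = 202 − 189 = 13.

28 83 78 13 / 33 58 63 48 / 53 38 43 68 / 88 23 18 73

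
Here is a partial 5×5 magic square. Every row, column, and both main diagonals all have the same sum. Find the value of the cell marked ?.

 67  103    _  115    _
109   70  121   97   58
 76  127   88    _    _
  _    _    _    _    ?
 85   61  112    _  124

Row 2 is complete and sums to 455; that is the magic constant.
The remaining cell in row 5 is (5,4) = 455 − 382 = 73.
Using column 1: 67 + 109 + 76 + 85 + ? → (4,1) = 455 − 337 = 118.
Column 2 needs 455; the known cells sum to 361, so (4,2) = 94.
Main diagonal needs 455; the known cells sum to 349, so (4,4) = 106.
Anti-diagonal must total 455; the given cells sum to 364, so (1,5) = 91.
Row 1 must total 455; the given cells sum to 376, so (1,3) = 79.
Column 3: 79 + 121 + 88 + 112 + ? = 455, so (4,3) = 55.
The remaining cell in column 4 is (3,4) = 455 − 391 = 64.
The remaining cell in row 3 is (3,5) = 455 − 355 = 100.
Using row 4: 118 + 94 + 55 + 106 + ? → (4,5) = 455 − 373 = 82.

82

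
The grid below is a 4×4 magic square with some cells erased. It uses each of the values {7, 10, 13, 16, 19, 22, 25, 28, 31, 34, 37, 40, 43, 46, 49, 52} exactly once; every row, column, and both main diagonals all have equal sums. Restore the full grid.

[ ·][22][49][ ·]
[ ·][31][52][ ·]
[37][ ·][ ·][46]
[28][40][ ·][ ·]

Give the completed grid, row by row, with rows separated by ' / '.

34 22 49 13 / 19 31 52 16 / 37 25 10 46 / 28 40 7 43

The 16 entries sum to 472, so each line sums to 472/4 = 118.
Column 2: 22 + 31 + 40 + ? = 118, so (3,2) = 25.
From anti-diagonal, 118 − (52 + 25 + 28) gives (1,4) = 13.
From row 1, 118 − (22 + 49 + 13) gives (1,1) = 34.
The remaining cell in row 3 is (3,3) = 118 − 108 = 10.
Column 1 needs 118; the known cells sum to 99, so (2,1) = 19.
The remaining cell in column 3 is (4,3) = 118 − 111 = 7.
From main diagonal, 118 − (34 + 31 + 10) gives (4,4) = 43.
Using row 2: 19 + 31 + 52 + ? → (2,4) = 118 − 102 = 16.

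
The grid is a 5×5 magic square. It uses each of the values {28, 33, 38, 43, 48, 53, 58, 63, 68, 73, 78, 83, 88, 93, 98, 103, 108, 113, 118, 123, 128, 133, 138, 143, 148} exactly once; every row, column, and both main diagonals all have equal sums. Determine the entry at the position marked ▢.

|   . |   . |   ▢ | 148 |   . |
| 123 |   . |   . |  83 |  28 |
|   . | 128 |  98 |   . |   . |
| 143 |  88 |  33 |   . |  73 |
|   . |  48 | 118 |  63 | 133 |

The 25 entries sum to 2200, so each line sums to 2200/5 = 440.
From row 4, 440 − (143 + 88 + 33 + 73) gives (4,4) = 103.
Row 5 needs 440; the known cells sum to 362, so (5,1) = 78.
Column 4 needs 440; the known cells sum to 397, so (3,4) = 43.
Anti-diagonal must total 440; the given cells sum to 347, so (1,5) = 93.
Using column 5: 93 + 28 + 73 + 133 + ? → (3,5) = 440 − 327 = 113.
The remaining cell in row 3 is (3,1) = 440 − 382 = 58.
The remaining cell in column 1 is (1,1) = 440 − 402 = 38.
From main diagonal, 440 − (38 + 98 + 103 + 133) gives (2,2) = 68.
Row 2: 123 + 68 + 83 + 28 + ? = 440, so (2,3) = 138.
From column 2, 440 − (68 + 128 + 88 + 48) gives (1,2) = 108.
Using column 3: 138 + 98 + 33 + 118 + ? → (1,3) = 440 − 387 = 53.

53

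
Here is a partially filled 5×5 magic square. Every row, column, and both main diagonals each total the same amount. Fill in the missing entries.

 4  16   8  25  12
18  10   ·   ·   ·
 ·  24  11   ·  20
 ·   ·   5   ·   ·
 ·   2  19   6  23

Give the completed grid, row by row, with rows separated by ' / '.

4 16 8 25 12 / 18 10 22 14 1 / 7 24 11 3 20 / 21 13 5 17 9 / 15 2 19 6 23

Row 1 is already complete: 4 + 16 + 8 + 25 + 12 = 65, so that is the magic constant.
Using row 5: 2 + 19 + 6 + 23 + ? → (5,1) = 65 − 50 = 15.
Column 2: 16 + 10 + 24 + 2 + ? = 65, so (4,2) = 13.
Using column 3: 8 + 11 + 5 + 19 + ? → (2,3) = 65 − 43 = 22.
From main diagonal, 65 − (4 + 10 + 11 + 23) gives (4,4) = 17.
The remaining cell in anti-diagonal is (2,4) = 65 − 51 = 14.
Row 2 needs 65; the known cells sum to 64, so (2,5) = 1.
The remaining cell in column 4 is (3,4) = 65 − 62 = 3.
From column 5, 65 − (12 + 1 + 20 + 23) gives (4,5) = 9.
The remaining cell in row 3 is (3,1) = 65 − 58 = 7.
Row 4 needs 65; the known cells sum to 44, so (4,1) = 21.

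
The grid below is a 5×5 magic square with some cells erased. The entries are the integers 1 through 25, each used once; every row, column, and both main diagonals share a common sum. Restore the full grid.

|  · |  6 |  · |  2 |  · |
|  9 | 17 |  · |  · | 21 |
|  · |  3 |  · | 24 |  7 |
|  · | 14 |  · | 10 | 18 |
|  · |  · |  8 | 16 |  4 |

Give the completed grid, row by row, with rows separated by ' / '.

23 6 19 2 15 / 9 17 5 13 21 / 20 3 11 24 7 / 1 14 22 10 18 / 12 25 8 16 4

The entries are 1 through 25, which sum to 325, so each line sums to 325/5 = 65.
Using column 2: 6 + 17 + 3 + 14 + ? → (5,2) = 65 − 40 = 25.
Column 4 needs 65; the known cells sum to 52, so (2,4) = 13.
The remaining cell in column 5 is (1,5) = 65 − 50 = 15.
Row 2 must total 65; the given cells sum to 60, so (2,3) = 5.
The remaining cell in row 5 is (5,1) = 65 − 53 = 12.
Using anti-diagonal: 15 + 13 + 14 + 12 + ? → (3,3) = 65 − 54 = 11.
The remaining cell in row 3 is (3,1) = 65 − 45 = 20.
From main diagonal, 65 − (17 + 11 + 10 + 4) gives (1,1) = 23.
Row 1 must total 65; the given cells sum to 46, so (1,3) = 19.
Column 1 must total 65; the given cells sum to 64, so (4,1) = 1.
Column 3: 19 + 5 + 11 + 8 + ? = 65, so (4,3) = 22.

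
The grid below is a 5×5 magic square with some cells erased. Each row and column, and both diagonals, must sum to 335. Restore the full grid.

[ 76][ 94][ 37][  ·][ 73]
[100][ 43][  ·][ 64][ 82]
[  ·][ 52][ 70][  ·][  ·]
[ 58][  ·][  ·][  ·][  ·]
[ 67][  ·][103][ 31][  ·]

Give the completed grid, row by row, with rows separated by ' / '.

76 94 37 55 73 / 100 43 46 64 82 / 34 52 70 88 91 / 58 61 79 97 40 / 67 85 103 31 49

From row 1, 335 − (76 + 94 + 37 + 73) gives (1,4) = 55.
Row 2 must total 335; the given cells sum to 289, so (2,3) = 46.
The remaining cell in column 1 is (3,1) = 335 − 301 = 34.
Column 3: 37 + 46 + 70 + 103 + ? = 335, so (4,3) = 79.
Anti-diagonal needs 335; the known cells sum to 274, so (4,2) = 61.
From column 2, 335 − (94 + 43 + 52 + 61) gives (5,2) = 85.
Row 5 must total 335; the given cells sum to 286, so (5,5) = 49.
Main diagonal needs 335; the known cells sum to 238, so (4,4) = 97.
Row 4: 58 + 61 + 79 + 97 + ? = 335, so (4,5) = 40.
Column 4 must total 335; the given cells sum to 247, so (3,4) = 88.
Using column 5: 73 + 82 + 40 + 49 + ? → (3,5) = 335 − 244 = 91.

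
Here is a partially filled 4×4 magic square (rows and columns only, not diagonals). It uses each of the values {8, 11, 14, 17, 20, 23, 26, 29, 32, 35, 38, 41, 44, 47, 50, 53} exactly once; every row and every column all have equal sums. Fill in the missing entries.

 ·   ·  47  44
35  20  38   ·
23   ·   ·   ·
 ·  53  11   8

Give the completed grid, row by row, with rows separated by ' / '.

14 17 47 44 / 35 20 38 29 / 23 32 26 41 / 50 53 11 8

The 16 entries sum to 488, so each line sums to 488/4 = 122.
Row 2 must total 122; the given cells sum to 93, so (2,4) = 29.
From row 4, 122 − (53 + 11 + 8) gives (4,1) = 50.
The remaining cell in column 1 is (1,1) = 122 − 108 = 14.
Column 3 must total 122; the given cells sum to 96, so (3,3) = 26.
The remaining cell in column 4 is (3,4) = 122 − 81 = 41.
From row 1, 122 − (14 + 47 + 44) gives (1,2) = 17.
Row 3: 23 + 26 + 41 + ? = 122, so (3,2) = 32.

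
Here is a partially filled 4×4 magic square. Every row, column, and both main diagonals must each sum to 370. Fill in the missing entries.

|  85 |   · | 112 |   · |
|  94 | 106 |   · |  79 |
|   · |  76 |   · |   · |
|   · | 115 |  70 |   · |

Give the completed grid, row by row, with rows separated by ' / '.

85 73 112 100 / 94 106 91 79 / 88 76 97 109 / 103 115 70 82

The remaining cell in row 2 is (2,3) = 370 − 279 = 91.
Column 2: 106 + 76 + 115 + ? = 370, so (1,2) = 73.
Using column 3: 112 + 91 + 70 + ? → (3,3) = 370 − 273 = 97.
From main diagonal, 370 − (85 + 106 + 97) gives (4,4) = 82.
The remaining cell in row 1 is (1,4) = 370 − 270 = 100.
Using row 4: 115 + 70 + 82 + ? → (4,1) = 370 − 267 = 103.
The remaining cell in column 1 is (3,1) = 370 − 282 = 88.
From column 4, 370 − (100 + 79 + 82) gives (3,4) = 109.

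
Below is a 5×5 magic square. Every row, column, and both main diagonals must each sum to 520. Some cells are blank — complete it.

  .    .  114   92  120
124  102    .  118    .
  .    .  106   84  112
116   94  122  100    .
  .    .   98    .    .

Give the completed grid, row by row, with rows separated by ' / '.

Row 4 must total 520; the given cells sum to 432, so (4,5) = 88.
From column 3, 520 − (114 + 106 + 122 + 98) gives (2,3) = 80.
Using column 4: 92 + 118 + 84 + 100 + ? → (5,4) = 520 − 394 = 126.
Anti-diagonal must total 520; the given cells sum to 438, so (5,1) = 82.
Row 2 needs 520; the known cells sum to 424, so (2,5) = 96.
Column 5 must total 520; the given cells sum to 416, so (5,5) = 104.
Main diagonal must total 520; the given cells sum to 412, so (1,1) = 108.
The remaining cell in row 1 is (1,2) = 520 − 434 = 86.
Row 5 needs 520; the known cells sum to 410, so (5,2) = 110.
Column 1 must total 520; the given cells sum to 430, so (3,1) = 90.
The remaining cell in column 2 is (3,2) = 520 − 392 = 128.

108 86 114 92 120 / 124 102 80 118 96 / 90 128 106 84 112 / 116 94 122 100 88 / 82 110 98 126 104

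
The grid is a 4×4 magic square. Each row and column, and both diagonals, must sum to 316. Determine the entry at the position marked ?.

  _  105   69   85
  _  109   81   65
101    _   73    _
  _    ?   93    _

49

The remaining cell in row 1 is (1,1) = 316 − 259 = 57.
Row 2 must total 316; the given cells sum to 255, so (2,1) = 61.
Using column 1: 57 + 61 + 101 + ? → (4,1) = 316 − 219 = 97.
Main diagonal must total 316; the given cells sum to 239, so (4,4) = 77.
Anti-diagonal needs 316; the known cells sum to 263, so (3,2) = 53.
Row 3 must total 316; the given cells sum to 227, so (3,4) = 89.
From row 4, 316 − (97 + 93 + 77) gives (4,2) = 49.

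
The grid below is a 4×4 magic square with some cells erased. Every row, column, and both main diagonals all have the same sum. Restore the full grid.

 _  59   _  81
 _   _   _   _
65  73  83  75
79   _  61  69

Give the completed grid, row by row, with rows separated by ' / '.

67 59 89 81 / 85 77 63 71 / 65 73 83 75 / 79 87 61 69

Row 3 is already complete: 65 + 73 + 83 + 75 = 296, so that is the magic constant.
Using row 4: 79 + 61 + 69 + ? → (4,2) = 296 − 209 = 87.
From column 2, 296 − (59 + 73 + 87) gives (2,2) = 77.
The remaining cell in column 4 is (2,4) = 296 − 225 = 71.
Main diagonal: 77 + 83 + 69 + ? = 296, so (1,1) = 67.
From anti-diagonal, 296 − (81 + 73 + 79) gives (2,3) = 63.
Row 1 must total 296; the given cells sum to 207, so (1,3) = 89.
The remaining cell in row 2 is (2,1) = 296 − 211 = 85.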